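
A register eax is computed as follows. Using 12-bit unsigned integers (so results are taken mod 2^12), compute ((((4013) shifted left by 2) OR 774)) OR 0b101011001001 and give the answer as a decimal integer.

4095

4013 = 111110101101
→ shifted left by 2 (mod 2^12) → 111010110100 = 3764
774 = 001100000110
→ OR → 111110110110 = 4022
0b101011001001 = 101011001001
→ OR → 111111111111 = 4095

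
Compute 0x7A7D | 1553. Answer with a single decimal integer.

0x7A7D = 111101001111101
1553 = 000011000010001
 OR → 111111001111101 = 32381

32381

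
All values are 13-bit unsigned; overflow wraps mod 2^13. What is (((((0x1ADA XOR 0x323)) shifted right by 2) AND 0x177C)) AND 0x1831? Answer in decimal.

0x1ADA = 1101011011010
0x323 = 0001100100011
→ XOR → 1100111111001 = 6649
→ shifted right by 2 → 0011001111110 = 1662
0x177C = 1011101111100
→ AND → 0011001111100 = 1660
0x1831 = 1100000110001
→ AND → 0000000110000 = 48

48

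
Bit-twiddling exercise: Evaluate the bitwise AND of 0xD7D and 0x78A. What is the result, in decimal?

1288

0xD7D = 110101111101
0x78A = 011110001010
AND → 010100001000 = 1288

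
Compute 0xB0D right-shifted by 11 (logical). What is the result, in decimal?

0xB0D = 101100001101
shift right by 11 → 000000000001 = 1
(equivalently, floor(2829 / 2048))

1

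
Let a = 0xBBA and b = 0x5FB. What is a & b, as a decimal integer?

442

0xBBA = 101110111010
0x5FB = 010111111011
AND → 000110111010 = 442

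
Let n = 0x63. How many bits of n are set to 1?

4

0x63 = 1100011
Count the 1s: 1 + 1 + 1 + 1 = 4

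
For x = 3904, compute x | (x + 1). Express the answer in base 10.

x = 111101000000 = 3904
x + 1 = 111101000001
OR    = 111101000001 = 3905
(x | (x + 1) sets the lowest cleared bit.)

3905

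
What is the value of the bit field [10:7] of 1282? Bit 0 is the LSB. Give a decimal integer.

10

v = 10100000010
Shift right by 7: 1010
Mask low 4 bits: 1010 = 10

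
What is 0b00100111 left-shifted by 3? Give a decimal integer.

x = 000100111
shift left by 3 → 100111000 = 312
(equivalently, 39 × 2^3 = 39 × 8)

312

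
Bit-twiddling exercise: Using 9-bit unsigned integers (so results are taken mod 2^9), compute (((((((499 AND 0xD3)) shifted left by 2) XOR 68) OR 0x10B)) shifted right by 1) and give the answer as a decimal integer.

499 = 111110011
0xD3 = 011010011
→ AND → 011010011 = 211
→ shifted left by 2 (mod 2^9) → 101001100 = 332
68 = 001000100
→ XOR → 100001000 = 264
0x10B = 100001011
→ OR → 100001011 = 267
→ shifted right by 1 → 010000101 = 133

133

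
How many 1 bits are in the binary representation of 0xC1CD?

8

0xC1CD = 1100000111001101
Count the 1s: 1 + 1 + 1 + 1 + 1 + 1 + 1 + 1 = 8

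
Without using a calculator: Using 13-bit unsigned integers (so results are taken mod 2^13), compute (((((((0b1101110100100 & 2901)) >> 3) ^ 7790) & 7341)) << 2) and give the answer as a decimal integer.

4144

0b1101110100100 = 1101110100100
2901 = 0101101010101
→ & → 0101100000100 = 2820
→ >> 3 → 0000101100000 = 352
7790 = 1111001101110
→ ^ → 1111100001110 = 7950
7341 = 1110010101101
→ & → 1110000001100 = 7180
→ << 2 (mod 2^13) → 1000000110000 = 4144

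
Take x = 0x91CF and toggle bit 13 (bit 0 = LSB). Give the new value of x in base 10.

x = 1001000111001111
bit 13 is currently 0; toggle it via x ^ (1 << 13) = x ^ 8192
→ 1011000111001111 = 45519

45519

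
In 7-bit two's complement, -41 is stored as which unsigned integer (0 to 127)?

41 in 7 bits: 0101001
Invert: 1010110
Add 1:  1010111 = 87
(Check: 2^7 - 41 = 128 - 41 = 87.)

87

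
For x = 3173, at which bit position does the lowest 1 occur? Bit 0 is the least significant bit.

0

3173 = 110001100101
Trailing zeros: 0, so the lowest set bit is bit 0 (value 1).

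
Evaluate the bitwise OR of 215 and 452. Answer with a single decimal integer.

215 = 011010111
452 = 111000100
 OR → 111010111 = 471

471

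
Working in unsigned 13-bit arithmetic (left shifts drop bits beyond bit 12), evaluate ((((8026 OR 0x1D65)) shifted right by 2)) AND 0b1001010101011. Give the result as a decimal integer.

8026 = 1111101011010
0x1D65 = 1110101100101
→ OR → 1111101111111 = 8063
→ shifted right by 2 → 0011111011111 = 2015
0b1001010101011 = 1001010101011
→ AND → 0001010001011 = 651

651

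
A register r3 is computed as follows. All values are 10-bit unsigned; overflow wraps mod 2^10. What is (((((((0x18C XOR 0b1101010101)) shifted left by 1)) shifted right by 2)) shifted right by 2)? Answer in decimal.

0x18C = 0110001100
0b1101010101 = 1101010101
→ XOR → 1011011001 = 729
→ shifted left by 1 (mod 2^10) → 0110110010 = 434
→ shifted right by 2 → 0001101100 = 108
→ shifted right by 2 → 0000011011 = 27

27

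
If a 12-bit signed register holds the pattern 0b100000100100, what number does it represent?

pattern = 100000100100 (MSB is 1 ⇒ negative)
Invert: 011111011011, add 1 → 011111011100 = 2012, so the value is -2012.
(Equivalently: 2084 - 2^12 = 2084 - 4096 = -2012.)

-2012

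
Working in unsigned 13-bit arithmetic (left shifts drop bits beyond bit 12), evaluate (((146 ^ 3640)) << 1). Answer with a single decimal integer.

7508

146 = 0000010010010
3640 = 0111000111000
→ ^ → 0111010101010 = 3754
→ << 1 (mod 2^13) → 1110101010100 = 7508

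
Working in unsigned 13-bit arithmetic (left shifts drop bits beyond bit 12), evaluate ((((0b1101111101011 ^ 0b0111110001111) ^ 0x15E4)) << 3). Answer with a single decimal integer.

0b1101111101011 = 1101111101011
0b0111110001111 = 0111110001111
→ ^ → 1010001100100 = 5220
0x15E4 = 1010111100100
→ ^ → 0000110000000 = 384
→ << 3 (mod 2^13) → 0110000000000 = 3072

3072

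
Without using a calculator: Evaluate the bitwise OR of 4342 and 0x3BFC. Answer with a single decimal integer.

4342 = 01000011110110
0x3BFC = 11101111111100
 OR → 11101111111110 = 15358

15358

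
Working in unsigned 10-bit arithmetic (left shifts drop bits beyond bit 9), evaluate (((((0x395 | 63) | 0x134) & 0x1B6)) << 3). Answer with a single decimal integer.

0x395 = 1110010101
63 = 0000111111
→ | → 1110111111 = 959
0x134 = 0100110100
→ | → 1110111111 = 959
0x1B6 = 0110110110
→ & → 0110110110 = 438
→ << 3 (mod 2^10) → 0110110000 = 432

432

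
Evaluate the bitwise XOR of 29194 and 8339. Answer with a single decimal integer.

21145

29194 = 111001000001010
8339 = 010000010010011
XOR → 101001010011001 = 21145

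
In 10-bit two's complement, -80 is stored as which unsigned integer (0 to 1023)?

944

80 in 10 bits: 0001010000
Invert: 1110101111
Add 1:  1110110000 = 944
(Check: 2^10 - 80 = 1024 - 80 = 944.)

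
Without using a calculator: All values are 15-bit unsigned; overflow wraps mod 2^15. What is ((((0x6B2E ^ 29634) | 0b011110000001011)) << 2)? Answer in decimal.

0x6B2E = 110101100101110
29634 = 111001111000010
→ ^ → 001100011101100 = 6380
0b011110000001011 = 011110000001011
→ | → 011110011101111 = 15599
→ << 2 (mod 2^15) → 111001110111100 = 29628

29628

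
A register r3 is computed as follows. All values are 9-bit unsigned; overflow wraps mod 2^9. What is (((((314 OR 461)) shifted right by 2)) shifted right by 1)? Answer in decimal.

314 = 100111010
461 = 111001101
→ OR → 111111111 = 511
→ shifted right by 2 → 001111111 = 127
→ shifted right by 1 → 000111111 = 63

63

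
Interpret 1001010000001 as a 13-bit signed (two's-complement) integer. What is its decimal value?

pattern = 1001010000001 (MSB is 1 ⇒ negative)
Invert: 0110101111110, add 1 → 0110101111111 = 3455, so the value is -3455.
(Equivalently: 4737 - 2^13 = 4737 - 8192 = -3455.)

-3455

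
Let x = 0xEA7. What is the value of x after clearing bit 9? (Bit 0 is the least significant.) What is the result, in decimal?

3239

x = 0111010100111
bit 9 is currently 1; clear it via x & ~(1 << 9) = x & ~512
→ 0110010100111 = 3239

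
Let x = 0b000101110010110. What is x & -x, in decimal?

2

x = 101110010110 = 2966
-x (two's complement) = …010001101010
AND   = 000000000010 = 2
(x & -x isolates the lowest set bit of x.)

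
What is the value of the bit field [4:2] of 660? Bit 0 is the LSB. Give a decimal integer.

5

v = 00001010010100
Shift right by 2: 000010100101
Mask low 3 bits: 101 = 5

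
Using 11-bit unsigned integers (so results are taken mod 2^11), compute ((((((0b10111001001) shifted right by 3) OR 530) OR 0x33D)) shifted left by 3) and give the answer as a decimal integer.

0b10111001001 = 10111001001
→ shifted right by 3 → 00010111001 = 185
530 = 01000010010
→ OR → 01010111011 = 699
0x33D = 01100111101
→ OR → 01110111111 = 959
→ shifted left by 3 (mod 2^11) → 10111111000 = 1528

1528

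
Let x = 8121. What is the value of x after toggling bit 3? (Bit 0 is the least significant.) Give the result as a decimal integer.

8113

x = 001111110111001
bit 3 is currently 1; toggle it via x ^ (1 << 3) = x ^ 8
→ 001111110110001 = 8113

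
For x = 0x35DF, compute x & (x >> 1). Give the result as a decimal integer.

4303

x = 11010111011111 = 13791
x>>1 = 01101011101111
AND  = 01000011001111 = 4303
(x & (x >> 1) has a 1 wherever x has two consecutive 1 bits.)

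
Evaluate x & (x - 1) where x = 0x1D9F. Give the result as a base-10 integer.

x = 1110110011111 = 7583
x - 1 = 1110110011110
AND   = 1110110011110 = 7582
(x & (x - 1) clears the lowest set bit of x.)

7582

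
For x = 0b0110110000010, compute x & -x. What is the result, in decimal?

x = 110110000010 = 3458
-x (two's complement) = …001001111110
AND   = 000000000010 = 2
(x & -x isolates the lowest set bit of x.)

2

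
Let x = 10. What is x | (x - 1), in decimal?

x = 1010 = 10
x - 1 = 1001
OR    = 1011 = 11
(x | (x - 1) sets all bits below the lowest set bit.)

11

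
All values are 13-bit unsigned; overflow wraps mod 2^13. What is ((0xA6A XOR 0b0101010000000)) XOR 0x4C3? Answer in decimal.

0xA6A = 0101001101010
0b0101010000000 = 0101010000000
→ XOR → 0000011101010 = 234
0x4C3 = 0010011000011
→ XOR → 0010000101001 = 1065

1065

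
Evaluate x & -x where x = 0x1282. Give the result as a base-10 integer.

2

x = 1001010000010 = 4738
-x (two's complement) = …0110101111110
AND   = 0000000000010 = 2
(x & -x isolates the lowest set bit of x.)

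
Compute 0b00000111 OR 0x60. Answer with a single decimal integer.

a = 0000111
0x60 = 1100000
 OR → 1100111 = 103

103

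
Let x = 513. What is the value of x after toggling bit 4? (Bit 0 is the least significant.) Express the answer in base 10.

529

x = 001000000001
bit 4 is currently 0; toggle it via x ^ (1 << 4) = x ^ 16
→ 001000010001 = 529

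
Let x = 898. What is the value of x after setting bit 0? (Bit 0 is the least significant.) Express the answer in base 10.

x = 001110000010
bit 0 is currently 0; set it via x | (1 << 0) = x | 1
→ 001110000011 = 899

899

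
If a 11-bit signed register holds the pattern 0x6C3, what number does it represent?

-317

pattern = 11011000011 (MSB is 1 ⇒ negative)
Invert: 00100111100, add 1 → 00100111101 = 317, so the value is -317.
(Equivalently: 1731 - 2^11 = 1731 - 2048 = -317.)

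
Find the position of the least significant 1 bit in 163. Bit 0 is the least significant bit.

0

163 = 10100011
Trailing zeros: 0, so the lowest set bit is bit 0 (value 1).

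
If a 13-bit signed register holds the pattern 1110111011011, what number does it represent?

-549

pattern = 1110111011011 (MSB is 1 ⇒ negative)
Invert: 0001000100100, add 1 → 0001000100101 = 549, so the value is -549.
(Equivalently: 7643 - 2^13 = 7643 - 8192 = -549.)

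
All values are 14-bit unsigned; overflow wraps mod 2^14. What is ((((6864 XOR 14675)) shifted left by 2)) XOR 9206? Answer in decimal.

6864 = 01101011010000
14675 = 11100101010011
→ XOR → 10001110000011 = 9091
→ shifted left by 2 (mod 2^14) → 00111000001100 = 3596
9206 = 10001111110110
→ XOR → 10110111111010 = 11770

11770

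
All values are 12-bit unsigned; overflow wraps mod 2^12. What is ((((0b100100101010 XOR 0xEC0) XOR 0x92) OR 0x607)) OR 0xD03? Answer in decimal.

0b100100101010 = 100100101010
0xEC0 = 111011000000
→ XOR → 011111101010 = 2026
0x92 = 000010010010
→ XOR → 011101111000 = 1912
0x607 = 011000000111
→ OR → 011101111111 = 1919
0xD03 = 110100000011
→ OR → 111101111111 = 3967

3967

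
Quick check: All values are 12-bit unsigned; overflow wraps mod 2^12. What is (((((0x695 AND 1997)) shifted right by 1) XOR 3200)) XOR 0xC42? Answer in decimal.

896

0x695 = 011010010101
1997 = 011111001101
→ AND → 011010000101 = 1669
→ shifted right by 1 → 001101000010 = 834
3200 = 110010000000
→ XOR → 111111000010 = 4034
0xC42 = 110001000010
→ XOR → 001110000000 = 896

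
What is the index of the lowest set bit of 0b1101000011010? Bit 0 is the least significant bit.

0b1101000011010 = 1101000011010
Trailing zeros: 1, so the lowest set bit is bit 1 (value 2).

1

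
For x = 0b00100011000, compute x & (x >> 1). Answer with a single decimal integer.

x = 100011000 = 280
x>>1 = 010001100
AND  = 000001000 = 8
(x & (x >> 1) has a 1 wherever x has two consecutive 1 bits.)

8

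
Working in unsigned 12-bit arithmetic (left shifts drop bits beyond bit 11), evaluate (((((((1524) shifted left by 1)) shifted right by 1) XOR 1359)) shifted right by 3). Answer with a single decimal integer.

23

1524 = 010111110100
→ shifted left by 1 (mod 2^12) → 101111101000 = 3048
→ shifted right by 1 → 010111110100 = 1524
1359 = 010101001111
→ XOR → 000010111011 = 187
→ shifted right by 3 → 000000010111 = 23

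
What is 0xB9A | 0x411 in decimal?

3995

0xB9A = 101110011010
0x411 = 010000010001
 OR → 111110011011 = 3995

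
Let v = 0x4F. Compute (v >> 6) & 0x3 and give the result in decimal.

v = 00001001111
Shift right by 6: 00001
Mask low 2 bits: 01 = 1

1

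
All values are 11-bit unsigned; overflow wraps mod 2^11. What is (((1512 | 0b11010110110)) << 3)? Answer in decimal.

2032

1512 = 10111101000
0b11010110110 = 11010110110
→ | → 11111111110 = 2046
→ << 3 (mod 2^11) → 11111110000 = 2032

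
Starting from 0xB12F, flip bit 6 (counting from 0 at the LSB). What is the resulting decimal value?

x = 1011000100101111
bit 6 is currently 0; toggle it via x ^ (1 << 6) = x ^ 64
→ 1011000101101111 = 45423

45423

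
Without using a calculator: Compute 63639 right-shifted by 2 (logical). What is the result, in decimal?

63639 = 1111100010010111
shift right by 2 → 0011111000100101 = 15909
(equivalently, floor(63639 / 4))

15909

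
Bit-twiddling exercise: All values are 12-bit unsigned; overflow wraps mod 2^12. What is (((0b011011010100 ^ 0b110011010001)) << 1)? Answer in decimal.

1034

0b011011010100 = 011011010100
0b110011010001 = 110011010001
→ ^ → 101000000101 = 2565
→ << 1 (mod 2^12) → 010000001010 = 1034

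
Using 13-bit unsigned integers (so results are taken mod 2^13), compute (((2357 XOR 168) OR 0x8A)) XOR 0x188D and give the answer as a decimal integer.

2357 = 0100100110101
168 = 0000010101000
→ XOR → 0100110011101 = 2461
0x8A = 0000010001010
→ OR → 0100110011111 = 2463
0x188D = 1100010001101
→ XOR → 1000100010010 = 4370

4370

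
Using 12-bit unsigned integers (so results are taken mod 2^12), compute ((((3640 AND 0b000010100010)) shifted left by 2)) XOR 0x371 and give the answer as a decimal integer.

3640 = 111000111000
0b000010100010 = 000010100010
→ AND → 000000100000 = 32
→ shifted left by 2 (mod 2^12) → 000010000000 = 128
0x371 = 001101110001
→ XOR → 001111110001 = 1009

1009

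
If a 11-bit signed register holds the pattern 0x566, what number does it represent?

-666

pattern = 10101100110 (MSB is 1 ⇒ negative)
Invert: 01010011001, add 1 → 01010011010 = 666, so the value is -666.
(Equivalently: 1382 - 2^11 = 1382 - 2048 = -666.)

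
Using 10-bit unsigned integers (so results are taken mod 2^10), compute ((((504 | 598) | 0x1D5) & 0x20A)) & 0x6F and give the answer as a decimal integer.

504 = 0111111000
598 = 1001010110
→ | → 1111111110 = 1022
0x1D5 = 0111010101
→ | → 1111111111 = 1023
0x20A = 1000001010
→ & → 1000001010 = 522
0x6F = 0001101111
→ & → 0000001010 = 10

10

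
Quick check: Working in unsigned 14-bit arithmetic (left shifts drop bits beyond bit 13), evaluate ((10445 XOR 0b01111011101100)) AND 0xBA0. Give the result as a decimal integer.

10445 = 10100011001101
0b01111011101100 = 01111011101100
→ XOR → 11011000100001 = 13857
0xBA0 = 00101110100000
→ AND → 00001000100000 = 544

544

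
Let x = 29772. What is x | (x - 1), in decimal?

x = 111010001001100 = 29772
x - 1 = 111010001001011
OR    = 111010001001111 = 29775
(x | (x - 1) sets all bits below the lowest set bit.)

29775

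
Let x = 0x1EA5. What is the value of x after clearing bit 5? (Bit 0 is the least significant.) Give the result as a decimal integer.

7813

x = 01111010100101
bit 5 is currently 1; clear it via x & ~(1 << 5) = x & ~32
→ 01111010000101 = 7813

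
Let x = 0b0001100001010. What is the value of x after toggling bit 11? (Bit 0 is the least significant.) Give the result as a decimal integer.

2826

x = 0001100001010
bit 11 is currently 0; toggle it via x ^ (1 << 11) = x ^ 2048
→ 0101100001010 = 2826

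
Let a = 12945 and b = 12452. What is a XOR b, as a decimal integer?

12945 = 11001010010001
12452 = 11000010100100
XOR → 00001000110101 = 565

565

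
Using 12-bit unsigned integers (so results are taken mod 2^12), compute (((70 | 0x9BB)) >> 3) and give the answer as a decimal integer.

70 = 000001000110
0x9BB = 100110111011
→ | → 100111111111 = 2559
→ >> 3 → 000100111111 = 319

319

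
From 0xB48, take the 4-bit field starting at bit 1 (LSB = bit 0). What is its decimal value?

v = 101101001000
Shift right by 1: 10110100100
Mask low 4 bits: 0100 = 4

4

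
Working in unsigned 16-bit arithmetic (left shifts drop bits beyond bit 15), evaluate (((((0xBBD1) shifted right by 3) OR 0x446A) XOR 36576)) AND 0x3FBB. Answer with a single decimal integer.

6554

0xBBD1 = 1011101111010001
→ shifted right by 3 → 0001011101111010 = 6010
0x446A = 0100010001101010
→ OR → 0101011101111010 = 22394
36576 = 1000111011100000
→ XOR → 1101100110011010 = 55706
0x3FBB = 0011111110111011
→ AND → 0001100110011010 = 6554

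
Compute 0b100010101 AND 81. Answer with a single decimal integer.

a = 100010101
81 = 001010001
AND → 000010001 = 17

17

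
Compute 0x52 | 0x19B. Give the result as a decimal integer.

0x52 = 001010010
0x19B = 110011011
 OR → 111011011 = 475

475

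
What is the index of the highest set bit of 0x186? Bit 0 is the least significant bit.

0x186 = 110000110
The topmost 1 is at position 8 (since 2^8 = 256 ≤ 390 < 512).

8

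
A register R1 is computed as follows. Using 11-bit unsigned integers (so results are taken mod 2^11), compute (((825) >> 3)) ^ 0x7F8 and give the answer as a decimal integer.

825 = 01100111001
→ >> 3 → 00001100111 = 103
0x7F8 = 11111111000
→ ^ → 11110011111 = 1951

1951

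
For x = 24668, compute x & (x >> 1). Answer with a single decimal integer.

8204

x = 110000001011100 = 24668
x>>1 = 011000000101110
AND  = 010000000001100 = 8204
(x & (x >> 1) has a 1 wherever x has two consecutive 1 bits.)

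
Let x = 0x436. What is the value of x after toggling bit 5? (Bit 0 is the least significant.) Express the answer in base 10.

1046

x = 00010000110110
bit 5 is currently 1; toggle it via x ^ (1 << 5) = x ^ 32
→ 00010000010110 = 1046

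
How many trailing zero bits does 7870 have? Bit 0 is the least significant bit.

1

7870 = 1111010111110
Trailing zeros: 1, so the lowest set bit is bit 1 (value 2).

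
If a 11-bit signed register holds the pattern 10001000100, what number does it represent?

pattern = 10001000100 (MSB is 1 ⇒ negative)
Invert: 01110111011, add 1 → 01110111100 = 956, so the value is -956.
(Equivalently: 1092 - 2^11 = 1092 - 2048 = -956.)

-956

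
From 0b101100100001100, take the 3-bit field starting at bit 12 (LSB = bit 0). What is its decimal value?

v = 101100100001100
Shift right by 12: 101
Mask low 3 bits: 101 = 5

5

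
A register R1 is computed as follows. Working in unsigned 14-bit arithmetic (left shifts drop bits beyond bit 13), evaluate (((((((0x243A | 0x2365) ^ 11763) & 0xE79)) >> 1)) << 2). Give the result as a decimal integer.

0x243A = 10010000111010
0x2365 = 10001101100101
→ | → 10011101111111 = 10111
11763 = 10110111110011
→ ^ → 00101010001100 = 2700
0xE79 = 00111001111001
→ & → 00101000001000 = 2568
→ >> 1 → 00010100000100 = 1284
→ << 2 (mod 2^14) → 01010000010000 = 5136

5136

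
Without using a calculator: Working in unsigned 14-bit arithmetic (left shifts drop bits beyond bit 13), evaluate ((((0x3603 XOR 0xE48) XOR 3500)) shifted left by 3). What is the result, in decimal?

0x3603 = 11011000000011
0xE48 = 00111001001000
→ XOR → 11100001001011 = 14411
3500 = 00110110101100
→ XOR → 11010111100111 = 13799
→ shifted left by 3 (mod 2^14) → 10111100111000 = 12088

12088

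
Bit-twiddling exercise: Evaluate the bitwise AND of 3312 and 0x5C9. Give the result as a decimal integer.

3312 = 110011110000
0x5C9 = 010111001001
AND → 010011000000 = 1216

1216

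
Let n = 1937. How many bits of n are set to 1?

6

1937 = 11110010001
Count the 1s: 1 + 1 + 1 + 1 + 1 + 1 = 6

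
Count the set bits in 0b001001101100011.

n = 1001101100011
Count the 1s: 1 + 1 + 1 + 1 + 1 + 1 + 1 = 7

7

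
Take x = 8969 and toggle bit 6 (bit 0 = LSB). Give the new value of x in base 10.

x = 10001100001001
bit 6 is currently 0; toggle it via x ^ (1 << 6) = x ^ 64
→ 10001101001001 = 9033

9033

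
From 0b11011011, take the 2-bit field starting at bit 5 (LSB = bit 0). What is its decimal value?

2

v = 11011011
Shift right by 5: 110
Mask low 2 bits: 10 = 2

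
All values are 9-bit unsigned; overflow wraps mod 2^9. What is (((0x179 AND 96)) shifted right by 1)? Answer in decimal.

0x179 = 101111001
96 = 001100000
→ AND → 001100000 = 96
→ shifted right by 1 → 000110000 = 48

48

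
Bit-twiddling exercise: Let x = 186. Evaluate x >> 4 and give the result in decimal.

186 = 10111010
shift right by 4 → 00001011 = 11
(equivalently, floor(186 / 16))

11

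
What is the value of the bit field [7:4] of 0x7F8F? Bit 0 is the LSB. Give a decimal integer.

8

v = 111111110001111
Shift right by 4: 11111111000
Mask low 4 bits: 1000 = 8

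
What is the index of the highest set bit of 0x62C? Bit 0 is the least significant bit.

0x62C = 11000101100
The topmost 1 is at position 10 (since 2^10 = 1024 ≤ 1580 < 2048).

10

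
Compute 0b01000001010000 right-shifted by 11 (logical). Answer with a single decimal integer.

x = 1000001010000
shift right by 11 → 0000000000010 = 2
(equivalently, floor(4176 / 2048))

2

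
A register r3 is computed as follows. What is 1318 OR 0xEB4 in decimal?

1318 = 010100100110
0xEB4 = 111010110100
 OR → 111110110110 = 4022

4022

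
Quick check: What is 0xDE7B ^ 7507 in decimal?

0xDE7B = 1101111001111011
7507 = 0001110101010011
XOR → 1100001100101000 = 49960

49960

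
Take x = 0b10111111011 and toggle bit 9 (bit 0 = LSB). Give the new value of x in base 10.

2043

x = 10111111011
bit 9 is currently 0; toggle it via x ^ (1 << 9) = x ^ 512
→ 11111111011 = 2043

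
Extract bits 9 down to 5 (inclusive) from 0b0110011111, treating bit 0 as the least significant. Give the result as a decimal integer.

12

v = 0110011111
Shift right by 5: 01100
Mask low 5 bits: 01100 = 12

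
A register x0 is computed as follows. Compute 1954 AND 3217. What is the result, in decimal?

1152

1954 = 011110100010
3217 = 110010010001
AND → 010010000000 = 1152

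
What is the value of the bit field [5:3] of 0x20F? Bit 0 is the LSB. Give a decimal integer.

v = 1000001111
Shift right by 3: 1000001
Mask low 3 bits: 001 = 1

1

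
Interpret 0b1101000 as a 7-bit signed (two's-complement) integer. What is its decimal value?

pattern = 1101000 (MSB is 1 ⇒ negative)
Invert: 0010111, add 1 → 0011000 = 24, so the value is -24.
(Equivalently: 104 - 2^7 = 104 - 128 = -24.)

-24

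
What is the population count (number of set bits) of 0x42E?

5

0x42E = 10000101110
Count the 1s: 1 + 1 + 1 + 1 + 1 = 5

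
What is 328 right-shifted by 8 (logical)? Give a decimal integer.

328 = 101001000
shift right by 8 → 000000001 = 1
(equivalently, floor(328 / 256))

1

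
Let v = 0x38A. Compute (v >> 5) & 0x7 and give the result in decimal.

4

v = 1110001010
Shift right by 5: 11100
Mask low 3 bits: 100 = 4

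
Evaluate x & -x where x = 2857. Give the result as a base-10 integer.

1

x = 101100101001 = 2857
-x (two's complement) = …010011010111
AND   = 000000000001 = 1
(x & -x isolates the lowest set bit of x.)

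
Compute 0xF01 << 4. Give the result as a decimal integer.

61456

0xF01 = 0000111100000001
shift left by 4 → 1111000000010000 = 61456
(equivalently, 3841 × 2^4 = 3841 × 16)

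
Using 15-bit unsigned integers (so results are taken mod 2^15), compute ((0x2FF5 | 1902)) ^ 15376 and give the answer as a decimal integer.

0x2FF5 = 010111111110101
1902 = 000011101101110
→ | → 010111111111111 = 12287
15376 = 011110000010000
→ ^ → 001001111101111 = 5103

5103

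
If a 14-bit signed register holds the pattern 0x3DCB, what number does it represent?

-565

pattern = 11110111001011 (MSB is 1 ⇒ negative)
Invert: 00001000110100, add 1 → 00001000110101 = 565, so the value is -565.
(Equivalently: 15819 - 2^14 = 15819 - 16384 = -565.)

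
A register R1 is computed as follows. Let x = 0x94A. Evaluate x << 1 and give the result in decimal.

0x94A = 0100101001010
shift left by 1 → 1001010010100 = 4756
(equivalently, 2378 × 2^1 = 2378 × 2)

4756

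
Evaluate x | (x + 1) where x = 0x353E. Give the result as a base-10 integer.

13631

x = 11010100111110 = 13630
x + 1 = 11010100111111
OR    = 11010100111111 = 13631
(x | (x + 1) sets the lowest cleared bit.)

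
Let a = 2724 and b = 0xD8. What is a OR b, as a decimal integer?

2724 = 101010100100
0xD8 = 000011011000
 OR → 101011111100 = 2812

2812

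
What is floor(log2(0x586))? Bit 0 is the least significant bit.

10

0x586 = 10110000110
The topmost 1 is at position 10 (since 2^10 = 1024 ≤ 1414 < 2048).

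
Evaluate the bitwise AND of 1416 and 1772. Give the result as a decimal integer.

1160

1416 = 10110001000
1772 = 11011101100
AND → 10010001000 = 1160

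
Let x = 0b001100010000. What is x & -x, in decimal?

x = 1100010000 = 784
-x (two's complement) = …0011110000
AND   = 0000010000 = 16
(x & -x isolates the lowest set bit of x.)

16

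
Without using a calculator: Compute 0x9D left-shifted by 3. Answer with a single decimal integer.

0x9D = 00010011101
shift left by 3 → 10011101000 = 1256
(equivalently, 157 × 2^3 = 157 × 8)

1256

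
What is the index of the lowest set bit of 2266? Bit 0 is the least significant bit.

1

2266 = 100011011010
Trailing zeros: 1, so the lowest set bit is bit 1 (value 2).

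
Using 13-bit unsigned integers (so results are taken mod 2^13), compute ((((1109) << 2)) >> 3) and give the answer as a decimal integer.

1109 = 0010001010101
→ << 2 (mod 2^13) → 1000101010100 = 4436
→ >> 3 → 0001000101010 = 554

554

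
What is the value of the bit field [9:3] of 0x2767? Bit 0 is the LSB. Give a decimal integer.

108

v = 10011101100111
Shift right by 3: 10011101100
Mask low 7 bits: 1101100 = 108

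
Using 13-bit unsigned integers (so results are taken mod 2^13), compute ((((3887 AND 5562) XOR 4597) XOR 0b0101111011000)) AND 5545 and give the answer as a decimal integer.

5377

3887 = 0111100101111
5562 = 1010110111010
→ AND → 0010100101010 = 1322
4597 = 1000111110101
→ XOR → 1010011011111 = 5343
0b0101111011000 = 0101111011000
→ XOR → 1111100000111 = 7943
5545 = 1010110101001
→ AND → 1010100000001 = 5377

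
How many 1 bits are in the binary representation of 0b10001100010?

4

n = 10001100010
Count the 1s: 1 + 1 + 1 + 1 = 4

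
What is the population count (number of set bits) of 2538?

7

2538 = 100111101010
Count the 1s: 1 + 1 + 1 + 1 + 1 + 1 + 1 = 7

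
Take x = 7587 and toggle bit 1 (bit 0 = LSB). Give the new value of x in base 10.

x = 1110110100011
bit 1 is currently 1; toggle it via x ^ (1 << 1) = x ^ 2
→ 1110110100001 = 7585

7585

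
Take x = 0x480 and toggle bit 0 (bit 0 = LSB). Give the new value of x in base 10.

x = 10010000000
bit 0 is currently 0; toggle it via x ^ (1 << 0) = x ^ 1
→ 10010000001 = 1153

1153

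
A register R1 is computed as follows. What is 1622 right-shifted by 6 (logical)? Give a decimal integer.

1622 = 11001010110
shift right by 6 → 00000011001 = 25
(equivalently, floor(1622 / 64))

25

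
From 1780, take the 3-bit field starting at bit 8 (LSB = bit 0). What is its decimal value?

v = 11011110100
Shift right by 8: 110
Mask low 3 bits: 110 = 6

6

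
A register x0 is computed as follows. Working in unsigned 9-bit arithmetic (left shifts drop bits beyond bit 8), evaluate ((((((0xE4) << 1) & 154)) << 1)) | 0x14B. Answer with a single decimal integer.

347

0xE4 = 011100100
→ << 1 (mod 2^9) → 111001000 = 456
154 = 010011010
→ & → 010001000 = 136
→ << 1 (mod 2^9) → 100010000 = 272
0x14B = 101001011
→ | → 101011011 = 347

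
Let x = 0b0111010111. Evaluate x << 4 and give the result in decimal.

x = 0000111010111
shift left by 4 → 1110101110000 = 7536
(equivalently, 471 × 2^4 = 471 × 16)

7536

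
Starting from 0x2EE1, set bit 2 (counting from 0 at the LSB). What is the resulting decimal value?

12005

x = 10111011100001
bit 2 is currently 0; set it via x | (1 << 2) = x | 4
→ 10111011100101 = 12005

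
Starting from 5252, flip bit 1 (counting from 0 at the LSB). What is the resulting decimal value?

x = 1010010000100
bit 1 is currently 0; toggle it via x ^ (1 << 1) = x ^ 2
→ 1010010000110 = 5254

5254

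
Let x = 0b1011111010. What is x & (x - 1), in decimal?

x = 1011111010 = 762
x - 1 = 1011111001
AND   = 1011111000 = 760
(x & (x - 1) clears the lowest set bit of x.)

760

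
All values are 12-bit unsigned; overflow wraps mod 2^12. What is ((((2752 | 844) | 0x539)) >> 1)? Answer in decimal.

2752 = 101011000000
844 = 001101001100
→ | → 101111001100 = 3020
0x539 = 010100111001
→ | → 111111111101 = 4093
→ >> 1 → 011111111110 = 2046

2046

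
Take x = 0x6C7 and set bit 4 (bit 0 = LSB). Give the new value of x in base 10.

1751

x = 0011011000111
bit 4 is currently 0; set it via x | (1 << 4) = x | 16
→ 0011011010111 = 1751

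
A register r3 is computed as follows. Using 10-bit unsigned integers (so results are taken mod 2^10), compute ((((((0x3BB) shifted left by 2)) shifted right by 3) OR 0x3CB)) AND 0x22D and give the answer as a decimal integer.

525

0x3BB = 1110111011
→ shifted left by 2 (mod 2^10) → 1011101100 = 748
→ shifted right by 3 → 0001011101 = 93
0x3CB = 1111001011
→ OR → 1111011111 = 991
0x22D = 1000101101
→ AND → 1000001101 = 525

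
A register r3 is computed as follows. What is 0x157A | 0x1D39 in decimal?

7547

0x157A = 1010101111010
0x1D39 = 1110100111001
 OR → 1110101111011 = 7547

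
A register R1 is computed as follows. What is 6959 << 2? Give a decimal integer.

6959 = 001101100101111
shift left by 2 → 110110010111100 = 27836
(equivalently, 6959 × 2^2 = 6959 × 4)

27836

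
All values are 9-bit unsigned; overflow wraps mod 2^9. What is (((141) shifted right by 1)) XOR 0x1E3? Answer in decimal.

141 = 010001101
→ shifted right by 1 → 001000110 = 70
0x1E3 = 111100011
→ XOR → 110100101 = 421

421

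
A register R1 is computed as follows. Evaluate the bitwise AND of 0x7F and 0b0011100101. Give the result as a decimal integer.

0x7F = 01111111
b = 11100101
AND → 01100101 = 101

101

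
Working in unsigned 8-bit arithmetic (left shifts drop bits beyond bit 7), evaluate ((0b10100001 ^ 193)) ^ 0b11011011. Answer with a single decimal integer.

0b10100001 = 10100001
193 = 11000001
→ ^ → 01100000 = 96
0b11011011 = 11011011
→ ^ → 10111011 = 187

187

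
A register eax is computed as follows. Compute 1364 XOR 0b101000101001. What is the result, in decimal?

3965

1364 = 010101010100
b = 101000101001
XOR → 111101111101 = 3965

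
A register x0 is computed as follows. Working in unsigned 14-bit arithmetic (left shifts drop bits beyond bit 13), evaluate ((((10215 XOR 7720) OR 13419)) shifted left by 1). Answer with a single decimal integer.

10215 = 10011111100111
7720 = 01111000101000
→ XOR → 11100111001111 = 14799
13419 = 11010001101011
→ OR → 11110111101111 = 15855
→ shifted left by 1 (mod 2^14) → 11101111011110 = 15326

15326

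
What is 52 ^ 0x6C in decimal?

88

52 = 0110100
0x6C = 1101100
XOR → 1011000 = 88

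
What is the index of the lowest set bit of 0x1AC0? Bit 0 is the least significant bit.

0x1AC0 = 1101011000000
Trailing zeros: 6, so the lowest set bit is bit 6 (value 64).

6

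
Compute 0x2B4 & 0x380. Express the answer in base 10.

640

0x2B4 = 1010110100
0x380 = 1110000000
AND → 1010000000 = 640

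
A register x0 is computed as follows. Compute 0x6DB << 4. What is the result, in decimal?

28080

0x6DB = 000011011011011
shift left by 4 → 110110110110000 = 28080
(equivalently, 1755 × 2^4 = 1755 × 16)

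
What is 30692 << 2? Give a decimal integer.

122768

30692 = 00111011111100100
shift left by 2 → 11101111110010000 = 122768
(equivalently, 30692 × 2^2 = 30692 × 4)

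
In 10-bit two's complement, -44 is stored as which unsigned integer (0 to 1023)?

44 in 10 bits: 0000101100
Invert: 1111010011
Add 1:  1111010100 = 980
(Check: 2^10 - 44 = 1024 - 44 = 980.)

980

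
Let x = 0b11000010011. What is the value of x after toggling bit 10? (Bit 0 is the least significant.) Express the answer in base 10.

531

x = 11000010011
bit 10 is currently 1; toggle it via x ^ (1 << 10) = x ^ 1024
→ 01000010011 = 531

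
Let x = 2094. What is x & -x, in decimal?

2

x = 100000101110 = 2094
-x (two's complement) = …011111010010
AND   = 000000000010 = 2
(x & -x isolates the lowest set bit of x.)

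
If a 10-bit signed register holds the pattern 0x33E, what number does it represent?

-194

pattern = 1100111110 (MSB is 1 ⇒ negative)
Invert: 0011000001, add 1 → 0011000010 = 194, so the value is -194.
(Equivalently: 830 - 2^10 = 830 - 1024 = -194.)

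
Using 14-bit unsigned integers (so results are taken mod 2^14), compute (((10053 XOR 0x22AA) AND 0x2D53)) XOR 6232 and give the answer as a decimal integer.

7451

10053 = 10011101000101
0x22AA = 10001010101010
→ XOR → 00010111101111 = 1519
0x2D53 = 10110101010011
→ AND → 00010101000011 = 1347
6232 = 01100001011000
→ XOR → 01110100011011 = 7451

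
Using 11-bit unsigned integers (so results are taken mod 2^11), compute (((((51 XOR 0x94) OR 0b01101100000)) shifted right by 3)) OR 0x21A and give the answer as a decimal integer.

638

51 = 00000110011
0x94 = 00010010100
→ XOR → 00010100111 = 167
0b01101100000 = 01101100000
→ OR → 01111100111 = 999
→ shifted right by 3 → 00001111100 = 124
0x21A = 01000011010
→ OR → 01001111110 = 638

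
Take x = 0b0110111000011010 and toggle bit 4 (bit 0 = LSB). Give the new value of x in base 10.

x = 0110111000011010
bit 4 is currently 1; toggle it via x ^ (1 << 4) = x ^ 16
→ 0110111000001010 = 28170

28170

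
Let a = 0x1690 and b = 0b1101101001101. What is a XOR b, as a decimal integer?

3549

0x1690 = 1011010010000
b = 1101101001101
XOR → 0110111011101 = 3549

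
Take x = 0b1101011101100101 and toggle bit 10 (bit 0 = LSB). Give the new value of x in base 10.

54117

x = 1101011101100101
bit 10 is currently 1; toggle it via x ^ (1 << 10) = x ^ 1024
→ 1101001101100101 = 54117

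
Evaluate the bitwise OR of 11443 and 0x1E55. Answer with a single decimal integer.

11443 = 10110010110011
0x1E55 = 01111001010101
 OR → 11111011110111 = 16119

16119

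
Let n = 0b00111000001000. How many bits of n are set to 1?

4

n = 111000001000
Count the 1s: 1 + 1 + 1 + 1 = 4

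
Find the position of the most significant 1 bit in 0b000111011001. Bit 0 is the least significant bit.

0b000111011001 = 111011001
The topmost 1 is at position 8 (since 2^8 = 256 ≤ 473 < 512).

8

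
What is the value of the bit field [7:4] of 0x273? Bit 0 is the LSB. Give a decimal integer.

v = 1001110011
Shift right by 4: 100111
Mask low 4 bits: 0111 = 7

7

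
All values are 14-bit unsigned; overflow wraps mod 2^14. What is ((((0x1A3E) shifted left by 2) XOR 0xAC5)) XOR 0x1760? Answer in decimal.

0x1A3E = 01101000111110
→ shifted left by 2 (mod 2^14) → 10100011111000 = 10488
0xAC5 = 00101011000101
→ XOR → 10001000111101 = 8765
0x1760 = 01011101100000
→ XOR → 11010101011101 = 13661

13661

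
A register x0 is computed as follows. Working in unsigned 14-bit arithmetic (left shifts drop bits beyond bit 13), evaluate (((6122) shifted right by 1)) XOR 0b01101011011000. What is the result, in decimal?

4397

6122 = 01011111101010
→ shifted right by 1 → 00101111110101 = 3061
0b01101011011000 = 01101011011000
→ XOR → 01000100101101 = 4397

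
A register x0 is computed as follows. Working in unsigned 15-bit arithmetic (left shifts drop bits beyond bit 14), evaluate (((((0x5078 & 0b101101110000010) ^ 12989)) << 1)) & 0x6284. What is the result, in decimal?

0x5078 = 101000001111000
0b101101110000010 = 101101110000010
→ & → 101000000000000 = 20480
12989 = 011001010111101
→ ^ → 110001010111101 = 25277
→ << 1 (mod 2^15) → 100010101111010 = 17786
0x6284 = 110001010000100
→ & → 100000000000000 = 16384

16384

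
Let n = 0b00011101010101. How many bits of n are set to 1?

7

n = 11101010101
Count the 1s: 1 + 1 + 1 + 1 + 1 + 1 + 1 = 7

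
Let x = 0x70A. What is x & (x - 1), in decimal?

1800

x = 11100001010 = 1802
x - 1 = 11100001001
AND   = 11100001000 = 1800
(x & (x - 1) clears the lowest set bit of x.)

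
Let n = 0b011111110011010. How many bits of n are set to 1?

n = 11111110011010
Count the 1s: 1 + 1 + 1 + 1 + 1 + 1 + 1 + 1 + 1 + 1 = 10

10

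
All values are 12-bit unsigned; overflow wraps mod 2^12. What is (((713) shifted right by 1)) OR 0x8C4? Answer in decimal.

2532

713 = 001011001001
→ shifted right by 1 → 000101100100 = 356
0x8C4 = 100011000100
→ OR → 100111100100 = 2532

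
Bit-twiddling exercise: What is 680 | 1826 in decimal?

1962

680 = 01010101000
1826 = 11100100010
 OR → 11110101010 = 1962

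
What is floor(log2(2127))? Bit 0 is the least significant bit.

11

2127 = 100001001111
The topmost 1 is at position 11 (since 2^11 = 2048 ≤ 2127 < 4096).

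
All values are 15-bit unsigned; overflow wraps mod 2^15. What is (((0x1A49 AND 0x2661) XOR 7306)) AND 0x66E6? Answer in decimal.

0x1A49 = 001101001001001
0x2661 = 010011001100001
→ AND → 000001001000001 = 577
7306 = 001110010001010
→ XOR → 001111011001011 = 7883
0x66E6 = 110011011100110
→ AND → 000011011000010 = 1730

1730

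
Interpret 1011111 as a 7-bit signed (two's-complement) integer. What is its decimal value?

pattern = 1011111 (MSB is 1 ⇒ negative)
Invert: 0100000, add 1 → 0100001 = 33, so the value is -33.
(Equivalently: 95 - 2^7 = 95 - 128 = -33.)

-33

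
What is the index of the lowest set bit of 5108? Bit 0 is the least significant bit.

5108 = 1001111110100
Trailing zeros: 2, so the lowest set bit is bit 2 (value 4).

2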